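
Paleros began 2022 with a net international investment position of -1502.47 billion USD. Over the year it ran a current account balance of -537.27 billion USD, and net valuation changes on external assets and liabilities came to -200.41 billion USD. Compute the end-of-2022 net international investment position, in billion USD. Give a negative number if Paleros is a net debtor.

-2240.15

Change in NIIP = current account + net valuation change = -537.27 + (-200.41) = -737.68
End-of-year NIIP = -1502.47 + (-737.68) = -2240.15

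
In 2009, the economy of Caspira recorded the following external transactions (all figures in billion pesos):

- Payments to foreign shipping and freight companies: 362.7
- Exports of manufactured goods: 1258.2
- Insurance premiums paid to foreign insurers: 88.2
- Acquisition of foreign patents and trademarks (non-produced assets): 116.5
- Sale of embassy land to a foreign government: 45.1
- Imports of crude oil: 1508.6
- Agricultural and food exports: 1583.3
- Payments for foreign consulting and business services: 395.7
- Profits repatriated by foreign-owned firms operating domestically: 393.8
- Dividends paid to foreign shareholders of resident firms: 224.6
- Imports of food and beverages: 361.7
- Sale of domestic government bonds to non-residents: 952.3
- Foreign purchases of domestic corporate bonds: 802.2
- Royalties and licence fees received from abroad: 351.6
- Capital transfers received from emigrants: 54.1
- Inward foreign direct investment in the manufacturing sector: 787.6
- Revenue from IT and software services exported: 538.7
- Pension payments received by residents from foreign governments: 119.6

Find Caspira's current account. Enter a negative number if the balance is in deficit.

516.1

Goods: -1508.6 + 1258.2 + 1583.3 - 361.7 = 971.2
Services: 351.6 - 362.7 + 538.7 - 395.7 - 88.2 = 43.7
Primary income: -393.8 - 224.6 = -618.4
Secondary income: 119.6
Current account = 971.2 + 43.7 + (-618.4) + 119.6 = 516.1
(Excluded from the current account — capital account: acquisition of foreign patents and trademarks (non-produced assets) 116.5, sale of embassy land to a foreign government 45.1, capital transfers received from emigrants 54.1; financial account: sale of domestic government bonds to non-residents 952.3, foreign purchases of domestic corporate bonds 802.2, inward foreign direct investment in the manufacturing sector 787.6.)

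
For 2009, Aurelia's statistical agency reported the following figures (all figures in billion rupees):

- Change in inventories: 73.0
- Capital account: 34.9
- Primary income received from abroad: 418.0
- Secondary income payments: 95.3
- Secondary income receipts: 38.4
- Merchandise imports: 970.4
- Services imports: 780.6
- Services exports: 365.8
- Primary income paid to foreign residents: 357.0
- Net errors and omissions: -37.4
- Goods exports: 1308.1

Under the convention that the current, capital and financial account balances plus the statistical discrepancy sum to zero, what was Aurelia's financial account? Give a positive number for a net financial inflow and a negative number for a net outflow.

75.5

Goods balance = 1308.1 - 970.4 = 337.7
Services balance = 365.8 - 780.6 = -414.8
Trade balance (goods + services) = 337.7 + (-414.8) = -77.1
Net primary income = 418.0 - 357.0 = 61.0
Net secondary income = 38.4 - 95.3 = -56.9
Current account = -77.1 + 61.0 + (-56.9) = -73.0
Financial account = -(-73.0 + 34.9 + (-37.4)) = 75.5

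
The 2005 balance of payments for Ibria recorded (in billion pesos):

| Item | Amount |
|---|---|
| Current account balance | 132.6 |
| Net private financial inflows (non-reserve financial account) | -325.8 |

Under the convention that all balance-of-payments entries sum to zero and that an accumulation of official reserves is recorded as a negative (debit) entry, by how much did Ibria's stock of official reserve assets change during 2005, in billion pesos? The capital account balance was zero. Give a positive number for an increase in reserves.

-193.2

Official reserve transactions balance = -(132.6 + (-325.8)) = 193.2
An accumulation of reserves is recorded as a debit (negative entry), so the change in the stock of reserves is the negative of that balance.
Change in official reserves = -(193.2) = -193.2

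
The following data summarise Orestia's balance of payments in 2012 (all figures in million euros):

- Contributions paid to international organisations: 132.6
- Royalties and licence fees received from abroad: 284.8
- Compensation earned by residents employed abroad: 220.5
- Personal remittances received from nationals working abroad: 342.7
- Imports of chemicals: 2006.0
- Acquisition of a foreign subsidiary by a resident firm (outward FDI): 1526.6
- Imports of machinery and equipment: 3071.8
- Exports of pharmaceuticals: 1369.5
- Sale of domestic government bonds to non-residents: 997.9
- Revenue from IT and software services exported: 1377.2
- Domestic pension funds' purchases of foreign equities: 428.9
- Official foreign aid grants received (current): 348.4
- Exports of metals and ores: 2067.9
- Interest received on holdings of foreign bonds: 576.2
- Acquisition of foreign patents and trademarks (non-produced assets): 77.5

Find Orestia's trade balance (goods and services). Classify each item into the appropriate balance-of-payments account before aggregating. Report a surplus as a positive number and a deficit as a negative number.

Goods: 2067.9 + 1369.5 - 3071.8 - 2006.0 = -1640.4
Services: 1377.2 + 284.8 = 1662.0
Trade balance = -1640.4 + 1662.0 = 21.6
(Excluded from the trade balance — secondary income: contributions paid to international organisations 132.6, personal remittances received from nationals working abroad 342.7, official foreign aid grants received (current) 348.4; primary income: compensation earned by residents employed abroad 220.5, interest received on holdings of foreign bonds 576.2; financial account: acquisition of a foreign subsidiary by a resident firm (outward FDI) 1526.6, sale of domestic government bonds to non-residents 997.9, domestic pension funds' purchases of foreign equities 428.9; capital account: acquisition of foreign patents and trademarks (non-produced assets) 77.5.)

21.6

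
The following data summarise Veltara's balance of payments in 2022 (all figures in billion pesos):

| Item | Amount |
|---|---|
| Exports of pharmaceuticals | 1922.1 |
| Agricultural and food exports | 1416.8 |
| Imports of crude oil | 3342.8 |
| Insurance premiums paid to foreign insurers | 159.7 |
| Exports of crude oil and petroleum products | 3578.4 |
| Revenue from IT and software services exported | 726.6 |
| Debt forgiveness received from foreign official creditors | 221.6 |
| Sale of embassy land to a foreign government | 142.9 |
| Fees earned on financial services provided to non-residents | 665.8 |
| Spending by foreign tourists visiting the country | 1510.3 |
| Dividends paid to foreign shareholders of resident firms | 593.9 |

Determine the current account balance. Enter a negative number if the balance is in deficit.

Goods: 1416.8 - 3342.8 + 3578.4 + 1922.1 = 3574.5
Services: 1510.3 - 159.7 + 665.8 + 726.6 = 2743.0
Primary income: -593.9
Current account = 3574.5 + 2743.0 + (-593.9) = 5723.6
(Excluded from the current account — capital account: debt forgiveness received from foreign official creditors 221.6, sale of embassy land to a foreign government 142.9.)

5723.6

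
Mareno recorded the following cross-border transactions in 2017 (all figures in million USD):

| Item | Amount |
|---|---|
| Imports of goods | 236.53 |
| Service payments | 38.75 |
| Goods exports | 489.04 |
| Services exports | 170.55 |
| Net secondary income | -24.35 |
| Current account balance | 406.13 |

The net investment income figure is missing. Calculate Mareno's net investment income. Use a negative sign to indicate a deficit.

Current account = goods balance + services balance + net primary income + net secondary income
Sum of the known components = 359.96
Net investment income = CA - (known components) = 406.13 - 359.96 = 46.17

46.17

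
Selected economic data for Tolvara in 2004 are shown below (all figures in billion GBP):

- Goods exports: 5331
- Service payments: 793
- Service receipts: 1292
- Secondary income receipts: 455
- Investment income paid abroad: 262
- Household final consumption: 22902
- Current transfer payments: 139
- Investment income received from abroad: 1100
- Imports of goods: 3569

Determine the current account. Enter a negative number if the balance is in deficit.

3415

Goods balance = 5331 - 3569 = 1762
Services balance = 1292 - 793 = 499
Trade balance (goods + services) = 1762 + 499 = 2261
Net primary income = 1100 - 262 = 838
Net secondary income = 455 - 139 = 316
Current account = 2261 + 838 + 316 = 3415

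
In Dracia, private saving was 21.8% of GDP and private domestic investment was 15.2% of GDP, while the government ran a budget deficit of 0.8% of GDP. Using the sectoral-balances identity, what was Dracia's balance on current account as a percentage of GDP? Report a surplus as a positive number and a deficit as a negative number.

5.8

By the sectoral-balances identity, CA = (S_private - I) + (T - G).
Private balance = 21.8 - 15.2 = 6.6
Government balance (T - G) = -0.8
CA = 6.6 + (-0.8) = 5.8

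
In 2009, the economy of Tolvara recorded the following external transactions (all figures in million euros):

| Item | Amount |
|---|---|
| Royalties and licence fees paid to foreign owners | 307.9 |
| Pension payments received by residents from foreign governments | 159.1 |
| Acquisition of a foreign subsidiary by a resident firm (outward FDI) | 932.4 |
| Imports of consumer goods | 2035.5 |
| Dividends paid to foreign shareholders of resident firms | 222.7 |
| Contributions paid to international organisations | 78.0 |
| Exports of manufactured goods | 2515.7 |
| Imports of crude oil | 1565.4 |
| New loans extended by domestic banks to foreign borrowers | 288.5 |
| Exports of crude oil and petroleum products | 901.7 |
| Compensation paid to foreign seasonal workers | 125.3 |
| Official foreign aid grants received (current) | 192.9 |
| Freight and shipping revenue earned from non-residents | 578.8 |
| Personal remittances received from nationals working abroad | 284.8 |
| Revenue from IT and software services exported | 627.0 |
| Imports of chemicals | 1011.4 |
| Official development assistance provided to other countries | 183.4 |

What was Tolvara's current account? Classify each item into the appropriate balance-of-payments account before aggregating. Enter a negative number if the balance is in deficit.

-269.6

Goods: -1011.4 - 1565.4 + 901.7 - 2035.5 + 2515.7 = -1194.9
Services: -307.9 + 627.0 + 578.8 = 897.9
Primary income: -125.3 - 222.7 = -348.0
Secondary income: 284.8 + 159.1 - 78.0 + 192.9 - 183.4 = 375.4
Current account = (-1194.9) + 897.9 + (-348.0) + 375.4 = -269.6
(Excluded from the current account — financial account: acquisition of a foreign subsidiary by a resident firm (outward FDI) 932.4, new loans extended by domestic banks to foreign borrowers 288.5.)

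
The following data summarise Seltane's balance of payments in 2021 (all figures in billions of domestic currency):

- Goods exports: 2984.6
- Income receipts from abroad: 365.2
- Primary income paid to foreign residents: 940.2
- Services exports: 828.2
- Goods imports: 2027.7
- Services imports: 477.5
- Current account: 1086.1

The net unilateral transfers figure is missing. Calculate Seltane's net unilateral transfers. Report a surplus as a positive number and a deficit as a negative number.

Current account = goods balance + services balance + net primary income + net secondary income
Sum of the known components = 732.6
Net unilateral transfers = CA - (known components) = 1086.1 - 732.6 = 353.5

353.5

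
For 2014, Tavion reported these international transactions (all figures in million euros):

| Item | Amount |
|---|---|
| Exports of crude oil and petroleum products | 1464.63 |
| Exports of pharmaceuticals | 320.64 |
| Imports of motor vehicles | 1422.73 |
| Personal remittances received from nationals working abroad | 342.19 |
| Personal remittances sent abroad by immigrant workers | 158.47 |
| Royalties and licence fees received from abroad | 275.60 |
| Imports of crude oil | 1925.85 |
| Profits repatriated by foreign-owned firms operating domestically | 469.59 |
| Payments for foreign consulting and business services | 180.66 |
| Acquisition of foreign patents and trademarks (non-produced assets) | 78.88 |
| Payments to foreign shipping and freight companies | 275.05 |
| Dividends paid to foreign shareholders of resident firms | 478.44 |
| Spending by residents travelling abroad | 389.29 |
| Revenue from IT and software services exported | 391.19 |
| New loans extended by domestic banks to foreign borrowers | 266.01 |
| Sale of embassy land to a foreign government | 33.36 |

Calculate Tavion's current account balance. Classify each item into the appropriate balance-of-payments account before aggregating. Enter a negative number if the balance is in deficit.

Goods: -1925.85 + 1464.63 + 320.64 - 1422.73 = -1563.31
Services: -180.66 - 275.05 - 389.29 + 275.60 + 391.19 = -178.21
Primary income: -469.59 - 478.44 = -948.03
Secondary income: 342.19 - 158.47 = 183.72
Current account = (-1563.31) + (-178.21) + (-948.03) + 183.72 = -2505.83
(Excluded from the current account — capital account: acquisition of foreign patents and trademarks (non-produced assets) 78.88, sale of embassy land to a foreign government 33.36; financial account: new loans extended by domestic banks to foreign borrowers 266.01.)

-2505.83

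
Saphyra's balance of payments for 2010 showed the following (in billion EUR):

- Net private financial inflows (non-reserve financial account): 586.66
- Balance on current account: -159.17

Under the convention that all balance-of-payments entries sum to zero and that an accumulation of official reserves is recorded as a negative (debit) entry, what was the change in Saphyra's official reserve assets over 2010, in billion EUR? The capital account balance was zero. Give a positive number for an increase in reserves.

Official reserve transactions balance = -((-159.17) + 586.66) = -427.49
An accumulation of reserves is recorded as a debit (negative entry), so the change in the stock of reserves is the negative of that balance.
Change in official reserves = -(-427.49) = 427.49

427.49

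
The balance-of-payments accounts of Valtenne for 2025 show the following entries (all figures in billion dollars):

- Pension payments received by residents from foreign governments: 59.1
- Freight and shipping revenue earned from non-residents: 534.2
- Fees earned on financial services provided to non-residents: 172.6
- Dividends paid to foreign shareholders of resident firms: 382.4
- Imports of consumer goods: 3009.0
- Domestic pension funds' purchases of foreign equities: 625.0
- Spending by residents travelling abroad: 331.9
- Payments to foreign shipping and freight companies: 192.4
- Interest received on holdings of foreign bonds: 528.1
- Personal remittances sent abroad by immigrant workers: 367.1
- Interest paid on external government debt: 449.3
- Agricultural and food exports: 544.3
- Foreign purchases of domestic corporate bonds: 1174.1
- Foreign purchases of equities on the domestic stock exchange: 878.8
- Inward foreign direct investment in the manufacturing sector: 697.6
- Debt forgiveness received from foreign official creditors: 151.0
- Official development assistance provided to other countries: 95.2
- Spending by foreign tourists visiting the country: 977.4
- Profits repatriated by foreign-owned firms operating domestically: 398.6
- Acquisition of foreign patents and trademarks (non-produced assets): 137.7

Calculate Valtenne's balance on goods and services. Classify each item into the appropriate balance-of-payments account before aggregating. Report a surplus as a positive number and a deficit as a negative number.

Goods: 544.3 - 3009.0 = -2464.7
Services: 534.2 + 172.6 + 977.4 - 192.4 - 331.9 = 1159.9
Trade balance = -2464.7 + 1159.9 = -1304.8
(Excluded from the trade balance — secondary income: pension payments received by residents from foreign governments 59.1, personal remittances sent abroad by immigrant workers 367.1, official development assistance provided to other countries 95.2; primary income: dividends paid to foreign shareholders of resident firms 382.4, interest received on holdings of foreign bonds 528.1, interest paid on external government debt 449.3, profits repatriated by foreign-owned firms operating domestically 398.6; financial account: domestic pension funds' purchases of foreign equities 625.0, foreign purchases of domestic corporate bonds 1174.1, foreign purchases of equities on the domestic stock exchange 878.8, inward foreign direct investment in the manufacturing sector 697.6; capital account: debt forgiveness received from foreign official creditors 151.0, acquisition of foreign patents and trademarks (non-produced assets) 137.7.)

-1304.8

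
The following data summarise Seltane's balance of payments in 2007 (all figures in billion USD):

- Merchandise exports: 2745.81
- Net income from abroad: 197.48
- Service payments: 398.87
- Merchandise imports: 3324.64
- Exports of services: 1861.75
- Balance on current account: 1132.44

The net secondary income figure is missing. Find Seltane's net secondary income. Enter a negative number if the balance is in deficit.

50.91

Current account = goods balance + services balance + net primary income + net secondary income
Sum of the known components = 1081.53
Net secondary income = CA - (known components) = 1132.44 - 1081.53 = 50.91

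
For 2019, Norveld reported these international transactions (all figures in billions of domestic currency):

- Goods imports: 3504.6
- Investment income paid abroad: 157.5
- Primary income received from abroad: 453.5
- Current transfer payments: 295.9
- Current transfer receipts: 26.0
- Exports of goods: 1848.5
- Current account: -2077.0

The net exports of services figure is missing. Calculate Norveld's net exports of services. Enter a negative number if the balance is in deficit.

Current account = goods balance + services balance + net primary income + net secondary income
Sum of the known components = -1630.0
Net exports of services = CA - (known components) = -2077.0 - (-1630.0) = -447.0

-447.0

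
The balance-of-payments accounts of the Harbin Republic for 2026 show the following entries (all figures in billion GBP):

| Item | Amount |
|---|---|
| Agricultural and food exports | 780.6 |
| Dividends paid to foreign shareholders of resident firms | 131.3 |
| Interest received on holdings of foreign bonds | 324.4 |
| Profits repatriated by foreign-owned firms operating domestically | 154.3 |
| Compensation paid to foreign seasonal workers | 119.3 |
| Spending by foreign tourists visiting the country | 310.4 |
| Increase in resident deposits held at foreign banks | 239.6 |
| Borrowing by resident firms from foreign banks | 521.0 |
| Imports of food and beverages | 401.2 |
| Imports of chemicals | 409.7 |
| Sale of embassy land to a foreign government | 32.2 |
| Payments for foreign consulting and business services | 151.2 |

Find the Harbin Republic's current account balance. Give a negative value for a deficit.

48.4

Goods: -401.2 - 409.7 + 780.6 = -30.3
Services: -151.2 + 310.4 = 159.2
Primary income: -131.3 - 154.3 + 324.4 - 119.3 = -80.5
Current account = (-30.3) + 159.2 + (-80.5) = 48.4
(Excluded from the current account — financial account: increase in resident deposits held at foreign banks 239.6, borrowing by resident firms from foreign banks 521.0; capital account: sale of embassy land to a foreign government 32.2.)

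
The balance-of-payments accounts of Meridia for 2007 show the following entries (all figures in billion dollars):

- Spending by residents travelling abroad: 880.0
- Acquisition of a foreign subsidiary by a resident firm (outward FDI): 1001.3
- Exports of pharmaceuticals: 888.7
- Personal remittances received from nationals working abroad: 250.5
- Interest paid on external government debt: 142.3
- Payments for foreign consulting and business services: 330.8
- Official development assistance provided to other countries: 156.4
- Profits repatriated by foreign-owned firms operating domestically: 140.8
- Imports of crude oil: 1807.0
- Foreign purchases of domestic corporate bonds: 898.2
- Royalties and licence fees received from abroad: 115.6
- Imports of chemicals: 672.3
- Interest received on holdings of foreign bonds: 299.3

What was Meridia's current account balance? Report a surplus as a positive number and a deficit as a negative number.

Goods: -672.3 + 888.7 - 1807.0 = -1590.6
Services: -880.0 - 330.8 + 115.6 = -1095.2
Primary income: -142.3 - 140.8 + 299.3 = 16.2
Secondary income: 250.5 - 156.4 = 94.1
Current account = (-1590.6) + (-1095.2) + 16.2 + 94.1 = -2575.5
(Excluded from the current account — financial account: acquisition of a foreign subsidiary by a resident firm (outward FDI) 1001.3, foreign purchases of domestic corporate bonds 898.2.)

-2575.5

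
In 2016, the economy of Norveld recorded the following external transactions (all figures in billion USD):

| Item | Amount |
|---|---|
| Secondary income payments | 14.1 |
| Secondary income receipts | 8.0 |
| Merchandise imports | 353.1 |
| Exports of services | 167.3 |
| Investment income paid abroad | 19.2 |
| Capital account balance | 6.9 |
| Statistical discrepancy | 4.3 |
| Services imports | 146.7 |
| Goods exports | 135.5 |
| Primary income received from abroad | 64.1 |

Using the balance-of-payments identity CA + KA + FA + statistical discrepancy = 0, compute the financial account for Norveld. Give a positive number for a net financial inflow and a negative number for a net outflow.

147.0

Goods balance = 135.5 - 353.1 = -217.6
Services balance = 167.3 - 146.7 = 20.6
Trade balance (goods + services) = -217.6 + 20.6 = -197.0
Net primary income = 64.1 - 19.2 = 44.9
Net secondary income = 8.0 - 14.1 = -6.1
Current account = -197.0 + 44.9 + (-6.1) = -158.2
Financial account = -(-158.2 + 6.9 + 4.3) = 147.0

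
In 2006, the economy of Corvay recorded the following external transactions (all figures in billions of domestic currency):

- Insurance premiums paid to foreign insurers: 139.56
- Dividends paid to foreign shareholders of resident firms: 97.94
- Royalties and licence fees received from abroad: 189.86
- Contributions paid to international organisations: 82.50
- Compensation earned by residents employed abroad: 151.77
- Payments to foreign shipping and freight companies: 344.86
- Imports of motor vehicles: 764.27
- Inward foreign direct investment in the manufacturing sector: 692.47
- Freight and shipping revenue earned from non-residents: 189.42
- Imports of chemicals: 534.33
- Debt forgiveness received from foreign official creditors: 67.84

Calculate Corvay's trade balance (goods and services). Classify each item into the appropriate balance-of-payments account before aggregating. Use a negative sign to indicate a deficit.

-1403.74

Goods: -534.33 - 764.27 = -1298.60
Services: 189.86 + 189.42 - 139.56 - 344.86 = -105.14
Trade balance = -1298.60 + (-105.14) = -1403.74
(Excluded from the trade balance — primary income: dividends paid to foreign shareholders of resident firms 97.94, compensation earned by residents employed abroad 151.77; secondary income: contributions paid to international organisations 82.50; financial account: inward foreign direct investment in the manufacturing sector 692.47; capital account: debt forgiveness received from foreign official creditors 67.84.)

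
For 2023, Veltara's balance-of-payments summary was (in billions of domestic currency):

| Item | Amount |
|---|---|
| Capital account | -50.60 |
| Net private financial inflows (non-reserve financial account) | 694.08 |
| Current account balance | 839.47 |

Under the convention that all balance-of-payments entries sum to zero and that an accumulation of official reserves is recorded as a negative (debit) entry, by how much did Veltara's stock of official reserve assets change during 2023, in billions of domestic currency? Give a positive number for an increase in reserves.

1482.95

Official reserve transactions balance = -(839.47 + (-50.60) + 694.08) = -1482.95
An accumulation of reserves is recorded as a debit (negative entry), so the change in the stock of reserves is the negative of that balance.
Change in official reserves = -(-1482.95) = 1482.95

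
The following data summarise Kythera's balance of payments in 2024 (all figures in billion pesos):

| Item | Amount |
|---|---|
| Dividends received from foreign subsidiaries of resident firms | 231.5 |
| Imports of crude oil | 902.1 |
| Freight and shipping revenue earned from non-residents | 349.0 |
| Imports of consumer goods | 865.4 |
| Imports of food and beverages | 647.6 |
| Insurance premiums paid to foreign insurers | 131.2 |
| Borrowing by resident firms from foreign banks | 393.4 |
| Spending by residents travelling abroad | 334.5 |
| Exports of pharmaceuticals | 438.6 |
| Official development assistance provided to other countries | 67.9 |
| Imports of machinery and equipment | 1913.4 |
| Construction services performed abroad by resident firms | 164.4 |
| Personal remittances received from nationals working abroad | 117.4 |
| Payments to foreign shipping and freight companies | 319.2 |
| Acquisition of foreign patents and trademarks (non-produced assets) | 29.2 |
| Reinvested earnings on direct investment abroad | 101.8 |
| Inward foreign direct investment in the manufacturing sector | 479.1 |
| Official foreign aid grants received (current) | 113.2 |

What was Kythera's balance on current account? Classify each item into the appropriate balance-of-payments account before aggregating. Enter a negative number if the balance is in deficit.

Goods: 438.6 - 902.1 - 865.4 - 647.6 - 1913.4 = -3889.9
Services: -131.2 - 334.5 + 349.0 + 164.4 - 319.2 = -271.5
Primary income: 231.5 + 101.8 = 333.3
Secondary income: -67.9 + 117.4 + 113.2 = 162.7
Current account = (-3889.9) + (-271.5) + 333.3 + 162.7 = -3665.4
(Excluded from the current account — financial account: borrowing by resident firms from foreign banks 393.4, inward foreign direct investment in the manufacturing sector 479.1; capital account: acquisition of foreign patents and trademarks (non-produced assets) 29.2.)

-3665.4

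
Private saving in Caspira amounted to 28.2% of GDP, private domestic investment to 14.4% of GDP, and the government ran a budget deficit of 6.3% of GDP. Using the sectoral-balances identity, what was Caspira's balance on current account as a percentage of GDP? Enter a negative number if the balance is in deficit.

7.5

By the sectoral-balances identity, CA = (S_private - I) + (T - G).
Private balance = 28.2 - 14.4 = 13.8
Government balance (T - G) = -6.3
CA = 13.8 + (-6.3) = 7.5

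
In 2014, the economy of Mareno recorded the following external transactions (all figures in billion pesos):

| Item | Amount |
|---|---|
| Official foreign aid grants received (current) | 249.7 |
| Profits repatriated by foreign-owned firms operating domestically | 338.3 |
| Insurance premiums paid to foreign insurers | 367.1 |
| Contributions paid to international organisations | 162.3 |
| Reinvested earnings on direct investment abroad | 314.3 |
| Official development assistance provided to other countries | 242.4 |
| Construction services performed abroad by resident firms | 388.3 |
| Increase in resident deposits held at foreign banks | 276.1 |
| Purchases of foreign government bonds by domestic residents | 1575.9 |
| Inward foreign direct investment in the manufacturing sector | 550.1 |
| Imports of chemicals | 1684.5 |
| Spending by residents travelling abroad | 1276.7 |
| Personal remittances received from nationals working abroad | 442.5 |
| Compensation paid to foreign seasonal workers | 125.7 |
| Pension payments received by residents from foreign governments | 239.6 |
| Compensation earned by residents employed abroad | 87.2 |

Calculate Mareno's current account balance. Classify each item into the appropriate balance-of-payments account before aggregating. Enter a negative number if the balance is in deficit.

-2475.4

Goods: -1684.5
Services: -1276.7 + 388.3 - 367.1 = -1255.5
Primary income: -125.7 + 87.2 + 314.3 - 338.3 = -62.5
Secondary income: -242.4 - 162.3 + 249.7 + 442.5 + 239.6 = 527.1
Current account = (-1684.5) + (-1255.5) + (-62.5) + 527.1 = -2475.4
(Excluded from the current account — financial account: increase in resident deposits held at foreign banks 276.1, purchases of foreign government bonds by domestic residents 1575.9, inward foreign direct investment in the manufacturing sector 550.1.)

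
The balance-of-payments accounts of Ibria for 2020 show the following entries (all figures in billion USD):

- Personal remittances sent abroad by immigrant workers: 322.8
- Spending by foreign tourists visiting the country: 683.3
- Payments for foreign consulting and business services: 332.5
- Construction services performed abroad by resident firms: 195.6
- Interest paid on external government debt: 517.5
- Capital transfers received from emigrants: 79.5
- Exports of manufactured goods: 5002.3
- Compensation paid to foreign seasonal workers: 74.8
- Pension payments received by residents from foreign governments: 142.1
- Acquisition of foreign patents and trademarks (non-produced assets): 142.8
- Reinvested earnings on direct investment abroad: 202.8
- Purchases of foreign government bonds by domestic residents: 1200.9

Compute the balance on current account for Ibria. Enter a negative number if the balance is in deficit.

4978.5

Goods: 5002.3
Services: 683.3 - 332.5 + 195.6 = 546.4
Primary income: 202.8 - 74.8 - 517.5 = -389.5
Secondary income: -322.8 + 142.1 = -180.7
Current account = 5002.3 + 546.4 + (-389.5) + (-180.7) = 4978.5
(Excluded from the current account — capital account: capital transfers received from emigrants 79.5, acquisition of foreign patents and trademarks (non-produced assets) 142.8; financial account: purchases of foreign government bonds by domestic residents 1200.9.)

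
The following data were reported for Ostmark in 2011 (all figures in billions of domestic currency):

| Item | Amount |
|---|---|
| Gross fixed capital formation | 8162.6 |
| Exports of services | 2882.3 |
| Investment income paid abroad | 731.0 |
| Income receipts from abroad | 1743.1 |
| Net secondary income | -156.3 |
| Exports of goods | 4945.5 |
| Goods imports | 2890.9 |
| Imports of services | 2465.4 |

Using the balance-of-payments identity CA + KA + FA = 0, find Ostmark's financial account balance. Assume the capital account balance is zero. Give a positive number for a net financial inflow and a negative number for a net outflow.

-3327.3

Goods balance = 4945.5 - 2890.9 = 2054.6
Services balance = 2882.3 - 2465.4 = 416.9
Trade balance (goods + services) = 2054.6 + 416.9 = 2471.5
Net primary income = 1743.1 - 731.0 = 1012.1
Net secondary income = -156.3
Current account = 2471.5 + 1012.1 + (-156.3) = 3327.3
Financial account = -(3327.3) = -3327.3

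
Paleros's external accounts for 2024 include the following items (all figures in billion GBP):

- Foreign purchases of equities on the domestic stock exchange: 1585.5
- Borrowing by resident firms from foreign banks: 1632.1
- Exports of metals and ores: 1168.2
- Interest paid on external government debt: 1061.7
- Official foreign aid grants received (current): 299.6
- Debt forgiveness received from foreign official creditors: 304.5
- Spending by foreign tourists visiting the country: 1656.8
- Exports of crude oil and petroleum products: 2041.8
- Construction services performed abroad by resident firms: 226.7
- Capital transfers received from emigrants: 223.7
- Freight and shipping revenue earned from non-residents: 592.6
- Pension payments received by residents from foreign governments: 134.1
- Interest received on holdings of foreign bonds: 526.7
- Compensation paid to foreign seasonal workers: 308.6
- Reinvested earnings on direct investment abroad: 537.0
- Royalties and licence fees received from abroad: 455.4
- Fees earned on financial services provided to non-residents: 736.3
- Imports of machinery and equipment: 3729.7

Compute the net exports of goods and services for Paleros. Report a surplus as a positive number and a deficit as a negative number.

3148.1

Goods: 2041.8 - 3729.7 + 1168.2 = -519.7
Services: 226.7 + 736.3 + 1656.8 + 592.6 + 455.4 = 3667.8
Trade balance = -519.7 + 3667.8 = 3148.1
(Excluded from the trade balance — financial account: foreign purchases of equities on the domestic stock exchange 1585.5, borrowing by resident firms from foreign banks 1632.1; primary income: interest paid on external government debt 1061.7, interest received on holdings of foreign bonds 526.7, compensation paid to foreign seasonal workers 308.6, reinvested earnings on direct investment abroad 537.0; secondary income: official foreign aid grants received (current) 299.6, pension payments received by residents from foreign governments 134.1; capital account: debt forgiveness received from foreign official creditors 304.5, capital transfers received from emigrants 223.7.)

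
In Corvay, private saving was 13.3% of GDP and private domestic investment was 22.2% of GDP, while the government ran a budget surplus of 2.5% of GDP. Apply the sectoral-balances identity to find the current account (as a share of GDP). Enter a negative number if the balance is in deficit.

By the sectoral-balances identity, CA = (S_private - I) + (T - G).
Private balance = 13.3 - 22.2 = -8.9
Government balance (T - G) = 2.5
CA = -8.9 + 2.5 = -6.4

-6.4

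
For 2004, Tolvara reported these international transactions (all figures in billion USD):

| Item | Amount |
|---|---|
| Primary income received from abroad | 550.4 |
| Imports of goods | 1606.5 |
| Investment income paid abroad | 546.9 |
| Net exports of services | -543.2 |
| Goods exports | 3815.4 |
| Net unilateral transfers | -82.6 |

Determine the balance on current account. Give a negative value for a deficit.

Goods balance = 3815.4 - 1606.5 = 2208.9
Services balance = -543.2
Trade balance (goods + services) = 2208.9 + (-543.2) = 1665.7
Net primary income = 550.4 - 546.9 = 3.5
Net secondary income = -82.6
Current account = 1665.7 + 3.5 + (-82.6) = 1586.6

1586.6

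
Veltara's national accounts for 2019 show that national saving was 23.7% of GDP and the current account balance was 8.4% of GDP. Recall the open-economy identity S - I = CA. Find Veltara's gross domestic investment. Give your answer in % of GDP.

I = S - CA = 23.7 - 8.4 = 15.3

15.3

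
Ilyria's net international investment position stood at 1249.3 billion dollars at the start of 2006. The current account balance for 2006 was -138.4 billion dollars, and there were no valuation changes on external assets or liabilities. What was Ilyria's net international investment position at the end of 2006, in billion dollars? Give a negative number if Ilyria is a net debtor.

With no valuation effects, change in NIIP = current account = -138.4
End-of-year NIIP = 1249.3 + (-138.4) = 1110.9

1110.9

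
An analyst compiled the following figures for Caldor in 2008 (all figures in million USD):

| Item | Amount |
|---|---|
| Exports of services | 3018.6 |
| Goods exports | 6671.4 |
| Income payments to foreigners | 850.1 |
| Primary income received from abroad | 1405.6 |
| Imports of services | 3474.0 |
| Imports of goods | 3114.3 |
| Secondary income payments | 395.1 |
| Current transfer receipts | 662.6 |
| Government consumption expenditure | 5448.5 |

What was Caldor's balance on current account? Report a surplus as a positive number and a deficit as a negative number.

Goods balance = 6671.4 - 3114.3 = 3557.1
Services balance = 3018.6 - 3474.0 = -455.4
Trade balance (goods + services) = 3557.1 + (-455.4) = 3101.7
Net primary income = 1405.6 - 850.1 = 555.5
Net secondary income = 662.6 - 395.1 = 267.5
Current account = 3101.7 + 555.5 + 267.5 = 3924.7

3924.7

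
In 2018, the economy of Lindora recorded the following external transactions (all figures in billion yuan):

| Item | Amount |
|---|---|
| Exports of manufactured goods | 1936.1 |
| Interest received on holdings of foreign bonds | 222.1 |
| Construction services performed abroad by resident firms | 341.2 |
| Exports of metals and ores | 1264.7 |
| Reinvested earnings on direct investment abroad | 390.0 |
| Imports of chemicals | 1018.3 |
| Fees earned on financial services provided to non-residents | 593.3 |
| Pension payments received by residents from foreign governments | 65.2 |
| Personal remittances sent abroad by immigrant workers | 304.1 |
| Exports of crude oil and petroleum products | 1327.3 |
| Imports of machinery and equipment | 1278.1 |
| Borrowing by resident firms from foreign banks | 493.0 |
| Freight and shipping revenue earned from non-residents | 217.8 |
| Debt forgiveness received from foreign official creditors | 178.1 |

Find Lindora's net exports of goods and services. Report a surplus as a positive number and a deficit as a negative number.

Goods: -1278.1 + 1936.1 + 1264.7 + 1327.3 - 1018.3 = 2231.7
Services: 341.2 + 217.8 + 593.3 = 1152.3
Trade balance = 2231.7 + 1152.3 = 3384.0
(Excluded from the trade balance — primary income: interest received on holdings of foreign bonds 222.1, reinvested earnings on direct investment abroad 390.0; secondary income: pension payments received by residents from foreign governments 65.2, personal remittances sent abroad by immigrant workers 304.1; financial account: borrowing by resident firms from foreign banks 493.0; capital account: debt forgiveness received from foreign official creditors 178.1.)

3384.0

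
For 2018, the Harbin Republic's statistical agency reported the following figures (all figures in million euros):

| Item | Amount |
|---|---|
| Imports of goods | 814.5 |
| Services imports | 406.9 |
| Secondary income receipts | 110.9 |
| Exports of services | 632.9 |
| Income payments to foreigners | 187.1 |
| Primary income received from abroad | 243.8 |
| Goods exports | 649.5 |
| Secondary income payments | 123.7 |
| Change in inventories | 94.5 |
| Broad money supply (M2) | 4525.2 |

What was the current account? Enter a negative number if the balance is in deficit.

Goods balance = 649.5 - 814.5 = -165.0
Services balance = 632.9 - 406.9 = 226.0
Trade balance (goods + services) = -165.0 + 226.0 = 61.0
Net primary income = 243.8 - 187.1 = 56.7
Net secondary income = 110.9 - 123.7 = -12.8
Current account = 61.0 + 56.7 + (-12.8) = 104.9

104.9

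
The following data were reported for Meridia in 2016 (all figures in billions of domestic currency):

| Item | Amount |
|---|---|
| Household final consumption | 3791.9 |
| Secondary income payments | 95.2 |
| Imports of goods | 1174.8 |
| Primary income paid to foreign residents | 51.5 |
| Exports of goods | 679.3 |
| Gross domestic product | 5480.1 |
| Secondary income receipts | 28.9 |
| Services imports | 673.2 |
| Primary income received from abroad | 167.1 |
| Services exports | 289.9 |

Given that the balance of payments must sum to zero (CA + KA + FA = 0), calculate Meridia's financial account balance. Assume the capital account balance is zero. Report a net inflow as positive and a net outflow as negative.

Goods balance = 679.3 - 1174.8 = -495.5
Services balance = 289.9 - 673.2 = -383.3
Trade balance (goods + services) = -495.5 + (-383.3) = -878.8
Net primary income = 167.1 - 51.5 = 115.6
Net secondary income = 28.9 - 95.2 = -66.3
Current account = -878.8 + 115.6 + (-66.3) = -829.5
Financial account = -(-829.5) = 829.5

829.5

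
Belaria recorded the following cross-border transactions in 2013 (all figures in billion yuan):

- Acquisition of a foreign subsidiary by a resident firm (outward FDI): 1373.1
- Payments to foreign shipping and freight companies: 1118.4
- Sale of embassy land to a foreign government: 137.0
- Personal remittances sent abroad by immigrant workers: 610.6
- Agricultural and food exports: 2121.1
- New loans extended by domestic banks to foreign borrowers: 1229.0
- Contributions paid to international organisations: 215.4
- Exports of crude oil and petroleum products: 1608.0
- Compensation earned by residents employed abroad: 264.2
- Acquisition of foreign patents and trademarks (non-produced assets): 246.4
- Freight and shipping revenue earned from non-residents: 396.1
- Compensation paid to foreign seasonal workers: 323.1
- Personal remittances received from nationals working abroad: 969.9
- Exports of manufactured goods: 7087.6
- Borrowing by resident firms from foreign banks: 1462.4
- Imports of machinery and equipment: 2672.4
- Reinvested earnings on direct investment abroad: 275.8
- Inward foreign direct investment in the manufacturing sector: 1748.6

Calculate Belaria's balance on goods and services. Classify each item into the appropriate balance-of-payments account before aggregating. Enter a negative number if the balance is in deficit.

7422.0

Goods: 1608.0 + 7087.6 - 2672.4 + 2121.1 = 8144.3
Services: -1118.4 + 396.1 = -722.3
Trade balance = 8144.3 + (-722.3) = 7422.0
(Excluded from the trade balance — financial account: acquisition of a foreign subsidiary by a resident firm (outward FDI) 1373.1, new loans extended by domestic banks to foreign borrowers 1229.0, borrowing by resident firms from foreign banks 1462.4, inward foreign direct investment in the manufacturing sector 1748.6; capital account: sale of embassy land to a foreign government 137.0, acquisition of foreign patents and trademarks (non-produced assets) 246.4; secondary income: personal remittances sent abroad by immigrant workers 610.6, contributions paid to international organisations 215.4, personal remittances received from nationals working abroad 969.9; primary income: compensation earned by residents employed abroad 264.2, compensation paid to foreign seasonal workers 323.1, reinvested earnings on direct investment abroad 275.8.)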